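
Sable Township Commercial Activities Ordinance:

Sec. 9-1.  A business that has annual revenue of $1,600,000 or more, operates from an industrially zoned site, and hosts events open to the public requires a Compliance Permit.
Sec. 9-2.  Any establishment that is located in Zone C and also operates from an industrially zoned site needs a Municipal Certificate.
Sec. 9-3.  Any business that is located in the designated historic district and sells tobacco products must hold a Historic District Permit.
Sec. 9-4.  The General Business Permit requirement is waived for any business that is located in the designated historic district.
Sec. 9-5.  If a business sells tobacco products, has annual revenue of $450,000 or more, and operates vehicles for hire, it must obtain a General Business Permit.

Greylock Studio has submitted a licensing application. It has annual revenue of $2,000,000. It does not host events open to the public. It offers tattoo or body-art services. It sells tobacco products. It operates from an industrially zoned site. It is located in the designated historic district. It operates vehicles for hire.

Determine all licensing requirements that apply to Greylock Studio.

Historic District Permit

Sec. 9-1. revenue $2,000,000 ≥ $1,600,000; operates from an industrially zoned site; does not host events open to the public → Compliance Permit not required.
Sec. 9-2. is located in the designated historic district (not: is located in Zone C); operates from an industrially zoned site → Municipal Certificate not required.
Sec. 9-3. is located in the designated historic district; sells tobacco products → Historic District Permit required.
Sec. 9-4. is located in the designated historic district → exempt from General Business Permit.
Sec. 9-5. sells tobacco products; revenue $2,000,000 ≥ $450,000; operates vehicles for hire → General Business Permit required.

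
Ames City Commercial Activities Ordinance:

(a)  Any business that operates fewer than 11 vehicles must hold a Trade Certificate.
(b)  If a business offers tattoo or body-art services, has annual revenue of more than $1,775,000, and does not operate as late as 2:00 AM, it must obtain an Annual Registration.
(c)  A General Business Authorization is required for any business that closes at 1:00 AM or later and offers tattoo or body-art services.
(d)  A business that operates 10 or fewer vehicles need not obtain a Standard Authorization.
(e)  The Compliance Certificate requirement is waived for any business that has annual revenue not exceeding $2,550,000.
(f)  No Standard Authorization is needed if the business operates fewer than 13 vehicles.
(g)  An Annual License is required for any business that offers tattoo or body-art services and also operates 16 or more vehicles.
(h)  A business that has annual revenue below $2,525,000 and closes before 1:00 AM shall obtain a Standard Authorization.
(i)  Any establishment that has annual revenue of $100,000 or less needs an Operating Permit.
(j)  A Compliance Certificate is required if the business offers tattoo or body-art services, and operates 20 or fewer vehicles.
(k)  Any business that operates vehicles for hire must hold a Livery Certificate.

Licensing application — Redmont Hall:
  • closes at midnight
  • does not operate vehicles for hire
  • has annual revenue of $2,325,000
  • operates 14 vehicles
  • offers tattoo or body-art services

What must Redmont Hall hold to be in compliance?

(a) vehicles 14 ≥ 11 → Trade Certificate not required.
(b) offers tattoo or body-art services; revenue $2,325,000 > $1,775,000; closes midnight, at/before 2:00 AM → Annual Registration required.
(c) closes midnight, at/before 1:00 AM; offers tattoo or body-art services → General Business Authorization not required.
(d) vehicles 14 > 10 → Standard Authorization exemption does not apply.
(e) revenue $2,325,000 ≤ $2,550,000 → exempt from Compliance Certificate.
(f) vehicles 14 ≥ 13 → Standard Authorization exemption does not apply.
(g) offers tattoo or body-art services; vehicles 14 < 16 → Annual License not required.
(h) revenue $2,325,000 < $2,525,000; closes midnight, at/before 1:00 AM → Standard Authorization required.
(i) revenue $2,325,000 > $100,000 → Operating Permit not required.
(j) offers tattoo or body-art services; vehicles 14 ≤ 20 → Compliance Certificate required.
(k) does not operate vehicles for hire → Livery Certificate not required.

Annual Registration, Standard Authorization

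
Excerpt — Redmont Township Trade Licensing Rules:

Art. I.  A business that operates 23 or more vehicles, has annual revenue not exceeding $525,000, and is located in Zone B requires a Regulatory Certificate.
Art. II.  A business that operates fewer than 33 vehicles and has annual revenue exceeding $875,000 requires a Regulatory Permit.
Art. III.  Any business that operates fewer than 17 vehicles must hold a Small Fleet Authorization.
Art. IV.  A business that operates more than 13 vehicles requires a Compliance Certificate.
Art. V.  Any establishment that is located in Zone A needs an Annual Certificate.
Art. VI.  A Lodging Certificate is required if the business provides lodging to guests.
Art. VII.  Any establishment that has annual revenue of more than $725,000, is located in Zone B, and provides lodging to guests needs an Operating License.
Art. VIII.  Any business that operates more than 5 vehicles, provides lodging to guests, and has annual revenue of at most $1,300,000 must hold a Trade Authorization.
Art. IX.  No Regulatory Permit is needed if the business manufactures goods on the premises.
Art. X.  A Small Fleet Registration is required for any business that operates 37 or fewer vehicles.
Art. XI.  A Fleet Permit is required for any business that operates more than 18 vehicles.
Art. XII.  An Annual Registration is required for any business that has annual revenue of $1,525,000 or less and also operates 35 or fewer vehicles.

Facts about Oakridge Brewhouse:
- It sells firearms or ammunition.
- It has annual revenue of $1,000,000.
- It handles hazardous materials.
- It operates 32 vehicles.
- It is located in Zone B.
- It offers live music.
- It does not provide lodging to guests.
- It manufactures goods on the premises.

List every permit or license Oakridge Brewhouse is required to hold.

Art. I. vehicles 32 ≥ 23; revenue $1,000,000 > $525,000; is located in Zone B → Regulatory Certificate not required.
Art. II. vehicles 32 < 33; revenue $1,000,000 > $875,000 → Regulatory Permit required.
Art. III. vehicles 32 ≥ 17 → Small Fleet Authorization not required.
Art. IV. vehicles 32 > 13 → Compliance Certificate required.
Art. V. is located in Zone B (not: is located in Zone A) → Annual Certificate not required.
Art. VI. does not provide lodging to guests → Lodging Certificate not required.
Art. VII. revenue $1,000,000 > $725,000; is located in Zone B; does not provide lodging to guests → Operating License not required.
Art. VIII. vehicles 32 > 5; does not provide lodging to guests; revenue $1,000,000 ≤ $1,300,000 → Trade Authorization not required.
Art. IX. manufactures goods on the premises → exempt from Regulatory Permit.
Art. X. vehicles 32 ≤ 37 → Small Fleet Registration required.
Art. XI. vehicles 32 > 18 → Fleet Permit required.
Art. XII. revenue $1,000,000 ≤ $1,525,000; vehicles 32 ≤ 35 → Annual Registration required.

Annual Registration, Compliance Certificate, Fleet Permit, Small Fleet Registration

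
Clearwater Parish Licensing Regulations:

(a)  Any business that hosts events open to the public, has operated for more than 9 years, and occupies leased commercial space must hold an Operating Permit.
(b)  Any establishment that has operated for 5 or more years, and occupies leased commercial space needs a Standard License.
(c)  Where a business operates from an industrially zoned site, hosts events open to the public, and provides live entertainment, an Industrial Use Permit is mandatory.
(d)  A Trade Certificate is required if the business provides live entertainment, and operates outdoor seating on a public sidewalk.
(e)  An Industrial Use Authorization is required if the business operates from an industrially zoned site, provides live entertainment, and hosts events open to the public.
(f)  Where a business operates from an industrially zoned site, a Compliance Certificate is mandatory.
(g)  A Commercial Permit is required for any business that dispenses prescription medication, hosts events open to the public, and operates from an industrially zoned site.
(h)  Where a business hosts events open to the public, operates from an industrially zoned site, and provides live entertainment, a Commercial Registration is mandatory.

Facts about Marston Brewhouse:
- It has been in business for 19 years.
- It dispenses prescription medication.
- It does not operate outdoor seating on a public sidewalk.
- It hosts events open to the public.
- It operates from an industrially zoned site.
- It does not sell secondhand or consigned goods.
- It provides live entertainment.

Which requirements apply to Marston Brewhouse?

Commercial Permit, Commercial Registration, Compliance Certificate, Industrial Use Authorization, Industrial Use Permit

(a) hosts events open to the public; years in business 19 > 9; operates from an industrially zoned site (not: occupies leased commercial space) → Operating Permit not required.
(b) years in business 19 ≥ 5; operates from an industrially zoned site (not: occupies leased commercial space) → Standard License not required.
(c) operates from an industrially zoned site; hosts events open to the public; provides live entertainment → Industrial Use Permit required.
(d) provides live entertainment; does not operate outdoor seating on a public sidewalk → Trade Certificate not required.
(e) operates from an industrially zoned site; provides live entertainment; hosts events open to the public → Industrial Use Authorization required.
(f) operates from an industrially zoned site → Compliance Certificate required.
(g) dispenses prescription medication; hosts events open to the public; operates from an industrially zoned site → Commercial Permit required.
(h) hosts events open to the public; operates from an industrially zoned site; provides live entertainment → Commercial Registration required.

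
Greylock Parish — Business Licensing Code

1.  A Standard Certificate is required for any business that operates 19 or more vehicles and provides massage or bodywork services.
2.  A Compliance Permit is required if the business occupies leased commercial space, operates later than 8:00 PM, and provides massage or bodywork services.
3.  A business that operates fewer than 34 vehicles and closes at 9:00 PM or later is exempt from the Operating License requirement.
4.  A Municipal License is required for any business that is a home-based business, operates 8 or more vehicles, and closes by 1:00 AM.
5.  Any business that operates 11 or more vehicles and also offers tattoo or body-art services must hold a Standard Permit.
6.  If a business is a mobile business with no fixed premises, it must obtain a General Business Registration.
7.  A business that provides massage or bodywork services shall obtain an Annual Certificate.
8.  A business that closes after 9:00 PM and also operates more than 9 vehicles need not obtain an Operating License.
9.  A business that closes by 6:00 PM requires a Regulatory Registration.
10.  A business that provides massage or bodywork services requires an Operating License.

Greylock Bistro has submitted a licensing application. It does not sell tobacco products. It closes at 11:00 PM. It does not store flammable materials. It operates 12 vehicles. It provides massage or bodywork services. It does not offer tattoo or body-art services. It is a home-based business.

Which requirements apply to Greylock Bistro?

1. vehicles 12 < 19; provides massage or bodywork services → Standard Certificate not required.
2. is a home-based business (not: occupies leased commercial space); closes 11:00 PM, after 8:00 PM; provides massage or bodywork services → Compliance Permit not required.
3. vehicles 12 < 34; closes 11:00 PM, after 9:00 PM → exempt from Operating License.
4. is a home-based business; vehicles 12 ≥ 8; closes 11:00 PM, at/before 1:00 AM → Municipal License required.
5. vehicles 12 ≥ 11; does not offer tattoo or body-art services → Standard Permit not required.
6. is a home-based business (not: is a mobile business with no fixed premises) → General Business Registration not required.
7. provides massage or bodywork services → Annual Certificate required.
8. closes 11:00 PM, after 9:00 PM; vehicles 12 > 9 → exempt from Operating License.
9. closes 11:00 PM, after 6:00 PM → Regulatory Registration not required.
10. provides massage or bodywork services → Operating License required.

Annual Certificate, Municipal License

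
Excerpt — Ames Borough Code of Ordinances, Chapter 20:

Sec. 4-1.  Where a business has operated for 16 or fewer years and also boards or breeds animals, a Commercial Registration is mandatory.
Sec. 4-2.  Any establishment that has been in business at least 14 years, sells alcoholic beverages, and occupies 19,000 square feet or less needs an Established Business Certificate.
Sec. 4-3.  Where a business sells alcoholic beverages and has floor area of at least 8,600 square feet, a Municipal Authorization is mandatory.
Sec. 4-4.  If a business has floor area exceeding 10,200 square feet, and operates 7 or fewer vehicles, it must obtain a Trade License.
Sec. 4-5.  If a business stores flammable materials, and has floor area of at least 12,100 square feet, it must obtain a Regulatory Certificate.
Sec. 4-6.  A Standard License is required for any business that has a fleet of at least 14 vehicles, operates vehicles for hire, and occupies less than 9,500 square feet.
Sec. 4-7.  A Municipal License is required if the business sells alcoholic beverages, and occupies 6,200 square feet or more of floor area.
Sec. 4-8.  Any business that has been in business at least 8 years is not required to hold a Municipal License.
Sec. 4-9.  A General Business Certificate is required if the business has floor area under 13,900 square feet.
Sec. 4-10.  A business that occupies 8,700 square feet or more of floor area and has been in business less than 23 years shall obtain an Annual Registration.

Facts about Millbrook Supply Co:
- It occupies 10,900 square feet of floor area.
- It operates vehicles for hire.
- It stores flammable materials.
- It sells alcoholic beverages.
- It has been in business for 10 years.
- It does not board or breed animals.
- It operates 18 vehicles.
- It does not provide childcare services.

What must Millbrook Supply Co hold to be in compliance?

Sec. 4-1. years in business 10 ≤ 16; does not board or breed animals → Commercial Registration not required.
Sec. 4-2. years in business 10 < 14; sells alcoholic beverages; floor area 10,900 square feet ≤ 19,000 square feet → Established Business Certificate not required.
Sec. 4-3. sells alcoholic beverages; floor area 10,900 square feet ≥ 8,600 square feet → Municipal Authorization required.
Sec. 4-4. floor area 10,900 square feet > 10,200 square feet; vehicles 18 > 7 → Trade License not required.
Sec. 4-5. stores flammable materials; floor area 10,900 square feet < 12,100 square feet → Regulatory Certificate not required.
Sec. 4-6. vehicles 18 ≥ 14; operates vehicles for hire; floor area 10,900 square feet ≥ 9,500 square feet → Standard License not required.
Sec. 4-7. sells alcoholic beverages; floor area 10,900 square feet ≥ 6,200 square feet → Municipal License required.
Sec. 4-8. years in business 10 ≥ 8 → exempt from Municipal License.
Sec. 4-9. floor area 10,900 square feet < 13,900 square feet → General Business Certificate required.
Sec. 4-10. floor area 10,900 square feet ≥ 8,700 square feet; years in business 10 < 23 → Annual Registration required.

Annual Registration, General Business Certificate, Municipal Authorization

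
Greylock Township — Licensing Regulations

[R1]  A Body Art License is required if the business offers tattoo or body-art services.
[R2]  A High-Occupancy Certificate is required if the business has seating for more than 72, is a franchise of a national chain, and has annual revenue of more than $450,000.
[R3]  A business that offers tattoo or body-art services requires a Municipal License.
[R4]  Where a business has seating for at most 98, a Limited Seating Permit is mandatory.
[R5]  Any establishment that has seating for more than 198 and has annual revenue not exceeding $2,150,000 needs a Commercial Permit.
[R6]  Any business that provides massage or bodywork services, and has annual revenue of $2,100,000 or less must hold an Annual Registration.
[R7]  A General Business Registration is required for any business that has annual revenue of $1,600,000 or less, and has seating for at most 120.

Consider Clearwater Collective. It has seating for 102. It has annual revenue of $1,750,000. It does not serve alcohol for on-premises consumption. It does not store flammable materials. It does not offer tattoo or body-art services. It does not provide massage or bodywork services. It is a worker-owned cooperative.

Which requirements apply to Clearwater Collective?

None

[R1] does not offer tattoo or body-art services → Body Art License not required.
[R2] seating 102 > 72; is a worker-owned cooperative (not: is a franchise of a national chain); revenue $1,750,000 > $450,000 → High-Occupancy Certificate not required.
[R3] does not offer tattoo or body-art services → Municipal License not required.
[R4] seating 102 > 98 → Limited Seating Permit not required.
[R5] seating 102 ≤ 198; revenue $1,750,000 ≤ $2,150,000 → Commercial Permit not required.
[R6] does not provide massage or bodywork services; revenue $1,750,000 ≤ $2,100,000 → Annual Registration not required.
[R7] revenue $1,750,000 > $1,600,000; seating 102 ≤ 120 → General Business Registration not required.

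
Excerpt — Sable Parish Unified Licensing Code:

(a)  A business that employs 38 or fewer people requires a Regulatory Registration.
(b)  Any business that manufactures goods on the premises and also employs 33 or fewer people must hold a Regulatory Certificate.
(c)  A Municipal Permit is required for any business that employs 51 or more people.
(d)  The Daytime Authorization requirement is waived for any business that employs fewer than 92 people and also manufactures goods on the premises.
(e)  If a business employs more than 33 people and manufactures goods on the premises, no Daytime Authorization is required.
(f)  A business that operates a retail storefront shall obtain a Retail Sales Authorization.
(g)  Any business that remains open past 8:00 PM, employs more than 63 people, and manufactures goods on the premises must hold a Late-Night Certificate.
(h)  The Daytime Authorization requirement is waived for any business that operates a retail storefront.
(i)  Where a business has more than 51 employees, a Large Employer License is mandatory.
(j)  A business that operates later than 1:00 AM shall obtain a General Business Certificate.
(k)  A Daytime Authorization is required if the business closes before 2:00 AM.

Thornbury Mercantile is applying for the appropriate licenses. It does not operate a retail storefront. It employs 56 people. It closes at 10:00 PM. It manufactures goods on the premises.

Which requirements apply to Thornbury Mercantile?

(a) employees 56 > 38 → Regulatory Registration not required.
(b) manufactures goods on the premises; employees 56 > 33 → Regulatory Certificate not required.
(c) employees 56 ≥ 51 → Municipal Permit required.
(d) employees 56 < 92; manufactures goods on the premises → exempt from Daytime Authorization.
(e) employees 56 > 33; manufactures goods on the premises → exempt from Daytime Authorization.
(f) does not operate a retail storefront → Retail Sales Authorization not required.
(g) closes 10:00 PM, after 8:00 PM; employees 56 ≤ 63; manufactures goods on the premises → Late-Night Certificate not required.
(h) does not operate a retail storefront → Daytime Authorization exemption does not apply.
(i) employees 56 > 51 → Large Employer License required.
(j) closes 10:00 PM, at/before 1:00 AM → General Business Certificate not required.
(k) closes 10:00 PM, at/before 2:00 AM → Daytime Authorization required.

Large Employer License, Municipal Permit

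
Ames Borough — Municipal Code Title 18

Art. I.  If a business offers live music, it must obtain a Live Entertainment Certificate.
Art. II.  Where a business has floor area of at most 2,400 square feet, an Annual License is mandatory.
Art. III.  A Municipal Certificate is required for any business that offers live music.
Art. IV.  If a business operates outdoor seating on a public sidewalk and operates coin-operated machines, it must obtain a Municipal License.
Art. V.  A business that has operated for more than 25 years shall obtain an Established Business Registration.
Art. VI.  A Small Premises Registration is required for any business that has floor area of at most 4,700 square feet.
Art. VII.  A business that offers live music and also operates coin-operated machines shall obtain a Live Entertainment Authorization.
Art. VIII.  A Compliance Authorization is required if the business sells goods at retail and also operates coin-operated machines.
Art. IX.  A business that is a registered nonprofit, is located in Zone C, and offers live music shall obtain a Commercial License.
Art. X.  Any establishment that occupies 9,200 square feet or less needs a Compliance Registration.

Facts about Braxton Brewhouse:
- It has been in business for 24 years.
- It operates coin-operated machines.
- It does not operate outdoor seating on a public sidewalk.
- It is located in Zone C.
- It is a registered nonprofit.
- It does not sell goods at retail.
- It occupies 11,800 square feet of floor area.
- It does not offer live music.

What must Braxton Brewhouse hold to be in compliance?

Art. I. does not offer live music → Live Entertainment Certificate not required.
Art. II. floor area 11,800 square feet > 2,400 square feet → Annual License not required.
Art. III. does not offer live music → Municipal Certificate not required.
Art. IV. does not operate outdoor seating on a public sidewalk; operates coin-operated machines → Municipal License not required.
Art. V. years in business 24 ≤ 25 → Established Business Registration not required.
Art. VI. floor area 11,800 square feet > 4,700 square feet → Small Premises Registration not required.
Art. VII. does not offer live music; operates coin-operated machines → Live Entertainment Authorization not required.
Art. VIII. does not sell goods at retail; operates coin-operated machines → Compliance Authorization not required.
Art. IX. is a registered nonprofit; is located in Zone C; does not offer live music → Commercial License not required.
Art. X. floor area 11,800 square feet > 9,200 square feet → Compliance Registration not required.

None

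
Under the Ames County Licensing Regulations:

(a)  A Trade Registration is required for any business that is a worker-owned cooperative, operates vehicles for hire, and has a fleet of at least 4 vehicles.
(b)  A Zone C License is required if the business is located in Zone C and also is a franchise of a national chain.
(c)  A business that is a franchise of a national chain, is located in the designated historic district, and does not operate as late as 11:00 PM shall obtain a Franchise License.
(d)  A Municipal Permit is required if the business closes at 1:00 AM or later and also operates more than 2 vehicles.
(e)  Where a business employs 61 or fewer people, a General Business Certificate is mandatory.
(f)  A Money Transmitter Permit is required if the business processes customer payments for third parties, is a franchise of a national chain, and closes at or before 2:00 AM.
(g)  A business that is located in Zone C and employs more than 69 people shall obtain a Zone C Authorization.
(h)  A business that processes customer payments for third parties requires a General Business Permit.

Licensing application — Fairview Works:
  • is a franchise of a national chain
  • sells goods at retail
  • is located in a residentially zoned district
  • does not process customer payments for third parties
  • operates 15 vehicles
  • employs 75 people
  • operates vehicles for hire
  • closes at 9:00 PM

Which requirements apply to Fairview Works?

None

(a) is a franchise of a national chain (not: is a worker-owned cooperative); operates vehicles for hire; vehicles 15 ≥ 4 → Trade Registration not required.
(b) is located in a residentially zoned district (not: is located in Zone C); is a franchise of a national chain → Zone C License not required.
(c) is a franchise of a national chain; is located in a residentially zoned district (not: is located in the designated historic district); closes 9:00 PM, at/before 11:00 PM → Franchise License not required.
(d) closes 9:00 PM, at/before 1:00 AM; vehicles 15 > 2 → Municipal Permit not required.
(e) employees 75 > 61 → General Business Certificate not required.
(f) does not process customer payments for third parties; is a franchise of a national chain; closes 9:00 PM, at/before 2:00 AM → Money Transmitter Permit not required.
(g) is located in a residentially zoned district (not: is located in Zone C); employees 75 > 69 → Zone C Authorization not required.
(h) does not process customer payments for third parties → General Business Permit not required.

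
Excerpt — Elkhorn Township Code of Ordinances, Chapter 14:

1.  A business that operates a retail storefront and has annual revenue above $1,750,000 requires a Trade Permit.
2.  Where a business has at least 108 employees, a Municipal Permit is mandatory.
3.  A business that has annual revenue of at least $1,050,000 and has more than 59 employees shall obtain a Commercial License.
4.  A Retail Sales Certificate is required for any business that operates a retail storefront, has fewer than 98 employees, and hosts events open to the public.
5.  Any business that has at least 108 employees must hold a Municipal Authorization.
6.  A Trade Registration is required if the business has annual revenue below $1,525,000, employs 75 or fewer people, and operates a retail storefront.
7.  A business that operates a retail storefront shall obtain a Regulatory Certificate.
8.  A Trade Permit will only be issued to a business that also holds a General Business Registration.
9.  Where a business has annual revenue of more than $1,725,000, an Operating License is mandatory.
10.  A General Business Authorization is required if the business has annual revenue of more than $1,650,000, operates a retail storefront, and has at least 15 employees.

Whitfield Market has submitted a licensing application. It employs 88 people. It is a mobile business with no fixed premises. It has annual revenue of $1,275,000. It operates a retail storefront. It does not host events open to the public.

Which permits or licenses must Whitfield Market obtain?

1. operates a retail storefront; revenue $1,275,000 ≤ $1,750,000 → Trade Permit not required.
2. employees 88 < 108 → Municipal Permit not required.
3. revenue $1,275,000 ≥ $1,050,000; employees 88 > 59 → Commercial License required.
4. operates a retail storefront; employees 88 < 98; does not host events open to the public → Retail Sales Certificate not required.
5. employees 88 < 108 → Municipal Authorization not required.
6. revenue $1,275,000 < $1,525,000; employees 88 > 75; operates a retail storefront → Trade Registration not required.
7. operates a retail storefront → Regulatory Certificate required.
8. Trade Permit is not required → no effect.
9. revenue $1,275,000 ≤ $1,725,000 → Operating License not required.
10. revenue $1,275,000 ≤ $1,650,000; operates a retail storefront; employees 88 ≥ 15 → General Business Authorization not required.

Commercial License, Regulatory Certificate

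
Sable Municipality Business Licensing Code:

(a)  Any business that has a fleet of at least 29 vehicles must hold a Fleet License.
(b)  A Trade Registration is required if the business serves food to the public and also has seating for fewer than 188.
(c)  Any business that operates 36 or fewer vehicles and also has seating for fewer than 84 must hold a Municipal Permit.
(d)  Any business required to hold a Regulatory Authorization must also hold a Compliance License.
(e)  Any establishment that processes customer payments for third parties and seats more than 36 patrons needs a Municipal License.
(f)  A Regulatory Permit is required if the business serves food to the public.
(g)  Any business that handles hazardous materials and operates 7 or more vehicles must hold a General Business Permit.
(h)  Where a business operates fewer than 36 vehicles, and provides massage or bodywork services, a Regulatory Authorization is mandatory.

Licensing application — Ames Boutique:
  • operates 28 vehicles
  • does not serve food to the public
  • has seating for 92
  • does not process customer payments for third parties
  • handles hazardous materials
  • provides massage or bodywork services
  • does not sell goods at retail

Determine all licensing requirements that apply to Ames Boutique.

(a) vehicles 28 < 29 → Fleet License not required.
(b) does not serve food to the public; seating 92 < 188 → Trade Registration not required.
(c) vehicles 28 ≤ 36; seating 92 ≥ 84 → Municipal Permit not required.
(d) Regulatory Authorization is required → Compliance License also required.
(e) does not process customer payments for third parties; seating 92 > 36 → Municipal License not required.
(f) does not serve food to the public → Regulatory Permit not required.
(g) handles hazardous materials; vehicles 28 ≥ 7 → General Business Permit required.
(h) vehicles 28 < 36; provides massage or bodywork services → Regulatory Authorization required.

Compliance License, General Business Permit, Regulatory Authorization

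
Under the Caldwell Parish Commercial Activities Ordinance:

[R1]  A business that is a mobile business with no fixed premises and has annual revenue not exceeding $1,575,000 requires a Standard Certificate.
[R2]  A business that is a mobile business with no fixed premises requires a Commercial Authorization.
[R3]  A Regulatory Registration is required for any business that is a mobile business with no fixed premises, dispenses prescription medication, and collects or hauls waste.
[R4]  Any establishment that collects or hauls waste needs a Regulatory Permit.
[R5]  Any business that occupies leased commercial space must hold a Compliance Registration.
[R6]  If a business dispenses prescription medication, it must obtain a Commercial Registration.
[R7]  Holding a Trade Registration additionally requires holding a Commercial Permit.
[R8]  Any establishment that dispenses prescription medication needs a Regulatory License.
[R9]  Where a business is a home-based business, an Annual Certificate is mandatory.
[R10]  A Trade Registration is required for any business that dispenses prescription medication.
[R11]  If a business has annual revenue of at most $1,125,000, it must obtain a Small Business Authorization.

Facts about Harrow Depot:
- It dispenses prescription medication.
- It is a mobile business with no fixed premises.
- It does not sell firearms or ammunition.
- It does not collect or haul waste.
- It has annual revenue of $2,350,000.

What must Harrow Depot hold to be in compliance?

[R1] is a mobile business with no fixed premises; revenue $2,350,000 > $1,575,000 → Standard Certificate not required.
[R2] is a mobile business with no fixed premises → Commercial Authorization required.
[R3] is a mobile business with no fixed premises; dispenses prescription medication; does not collect or haul waste → Regulatory Registration not required.
[R4] does not collect or haul waste → Regulatory Permit not required.
[R5] is a mobile business with no fixed premises (not: occupies leased commercial space) → Compliance Registration not required.
[R6] dispenses prescription medication → Commercial Registration required.
[R7] Trade Registration is required → Commercial Permit also required.
[R8] dispenses prescription medication → Regulatory License required.
[R9] is a mobile business with no fixed premises (not: is a home-based business) → Annual Certificate not required.
[R10] dispenses prescription medication → Trade Registration required.
[R11] revenue $2,350,000 > $1,125,000 → Small Business Authorization not required.

Commercial Authorization, Commercial Permit, Commercial Registration, Regulatory License, Trade Registration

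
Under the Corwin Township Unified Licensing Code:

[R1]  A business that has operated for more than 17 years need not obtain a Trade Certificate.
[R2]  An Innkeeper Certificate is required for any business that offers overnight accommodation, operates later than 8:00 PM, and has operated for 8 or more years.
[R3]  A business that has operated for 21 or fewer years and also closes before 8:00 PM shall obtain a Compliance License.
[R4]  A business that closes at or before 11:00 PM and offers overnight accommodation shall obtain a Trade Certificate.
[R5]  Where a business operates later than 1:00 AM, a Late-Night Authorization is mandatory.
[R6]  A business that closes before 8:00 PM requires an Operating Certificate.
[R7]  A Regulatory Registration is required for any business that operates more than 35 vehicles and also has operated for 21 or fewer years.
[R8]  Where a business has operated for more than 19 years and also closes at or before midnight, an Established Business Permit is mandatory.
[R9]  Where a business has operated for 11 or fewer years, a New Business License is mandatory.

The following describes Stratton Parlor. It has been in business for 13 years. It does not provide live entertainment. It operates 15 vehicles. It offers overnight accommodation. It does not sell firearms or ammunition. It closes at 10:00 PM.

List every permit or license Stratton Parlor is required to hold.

Innkeeper Certificate, Trade Certificate

[R1] years in business 13 ≤ 17 → Trade Certificate exemption does not apply.
[R2] offers overnight accommodation; closes 10:00 PM, after 8:00 PM; years in business 13 ≥ 8 → Innkeeper Certificate required.
[R3] years in business 13 ≤ 21; closes 10:00 PM, after 8:00 PM → Compliance License not required.
[R4] closes 10:00 PM, at/before 11:00 PM; offers overnight accommodation → Trade Certificate required.
[R5] closes 10:00 PM, at/before 1:00 AM → Late-Night Authorization not required.
[R6] closes 10:00 PM, after 8:00 PM → Operating Certificate not required.
[R7] vehicles 15 ≤ 35; years in business 13 ≤ 21 → Regulatory Registration not required.
[R8] years in business 13 ≤ 19; closes 10:00 PM, at/before midnight → Established Business Permit not required.
[R9] years in business 13 > 11 → New Business License not required.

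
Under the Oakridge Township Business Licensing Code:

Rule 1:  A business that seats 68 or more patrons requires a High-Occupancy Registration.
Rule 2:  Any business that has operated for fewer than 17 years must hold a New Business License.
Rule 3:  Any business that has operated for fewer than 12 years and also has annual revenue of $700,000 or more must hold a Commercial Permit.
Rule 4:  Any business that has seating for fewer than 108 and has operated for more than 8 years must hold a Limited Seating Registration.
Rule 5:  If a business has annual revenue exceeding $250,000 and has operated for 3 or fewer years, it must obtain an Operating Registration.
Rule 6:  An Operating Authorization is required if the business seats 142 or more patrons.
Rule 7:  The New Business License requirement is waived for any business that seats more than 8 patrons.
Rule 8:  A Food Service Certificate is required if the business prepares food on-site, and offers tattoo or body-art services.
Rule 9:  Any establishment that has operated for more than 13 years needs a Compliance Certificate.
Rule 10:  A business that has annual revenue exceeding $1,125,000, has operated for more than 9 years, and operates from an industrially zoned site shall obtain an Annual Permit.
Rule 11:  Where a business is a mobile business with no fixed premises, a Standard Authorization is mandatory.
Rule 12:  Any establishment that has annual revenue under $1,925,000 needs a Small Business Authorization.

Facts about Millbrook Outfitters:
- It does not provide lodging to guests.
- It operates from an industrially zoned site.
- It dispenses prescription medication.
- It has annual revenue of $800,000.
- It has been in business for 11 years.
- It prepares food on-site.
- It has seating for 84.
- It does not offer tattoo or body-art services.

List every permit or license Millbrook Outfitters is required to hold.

Rule 1: seating 84 ≥ 68 → High-Occupancy Registration required.
Rule 2: years in business 11 < 17 → New Business License required.
Rule 3: years in business 11 < 12; revenue $800,000 ≥ $700,000 → Commercial Permit required.
Rule 4: seating 84 < 108; years in business 11 > 8 → Limited Seating Registration required.
Rule 5: revenue $800,000 > $250,000; years in business 11 > 3 → Operating Registration not required.
Rule 6: seating 84 < 142 → Operating Authorization not required.
Rule 7: seating 84 > 8 → exempt from New Business License.
Rule 8: prepares food on-site; does not offer tattoo or body-art services → Food Service Certificate not required.
Rule 9: years in business 11 ≤ 13 → Compliance Certificate not required.
Rule 10: revenue $800,000 ≤ $1,125,000; years in business 11 > 9; operates from an industrially zoned site → Annual Permit not required.
Rule 11: operates from an industrially zoned site (not: is a mobile business with no fixed premises) → Standard Authorization not required.
Rule 12: revenue $800,000 < $1,925,000 → Small Business Authorization required.

Commercial Permit, High-Occupancy Registration, Limited Seating Registration, Small Business Authorization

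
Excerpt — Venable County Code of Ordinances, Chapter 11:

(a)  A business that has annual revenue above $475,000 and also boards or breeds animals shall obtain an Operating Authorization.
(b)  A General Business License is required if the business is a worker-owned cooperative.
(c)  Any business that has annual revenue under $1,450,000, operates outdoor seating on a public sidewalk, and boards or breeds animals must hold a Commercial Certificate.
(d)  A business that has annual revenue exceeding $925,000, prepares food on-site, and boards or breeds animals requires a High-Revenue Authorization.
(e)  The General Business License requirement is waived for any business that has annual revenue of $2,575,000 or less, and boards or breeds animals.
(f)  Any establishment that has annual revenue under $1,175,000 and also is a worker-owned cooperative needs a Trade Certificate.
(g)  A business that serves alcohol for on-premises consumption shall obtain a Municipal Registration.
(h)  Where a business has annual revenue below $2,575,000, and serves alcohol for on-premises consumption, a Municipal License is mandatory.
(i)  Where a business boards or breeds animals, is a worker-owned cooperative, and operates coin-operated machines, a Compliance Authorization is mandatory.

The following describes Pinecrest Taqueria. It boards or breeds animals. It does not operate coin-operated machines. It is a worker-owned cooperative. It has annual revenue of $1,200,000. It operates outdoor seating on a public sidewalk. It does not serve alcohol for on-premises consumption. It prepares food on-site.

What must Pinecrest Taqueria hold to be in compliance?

(a) revenue $1,200,000 > $475,000; boards or breeds animals → Operating Authorization required.
(b) is a worker-owned cooperative → General Business License required.
(c) revenue $1,200,000 < $1,450,000; operates outdoor seating on a public sidewalk; boards or breeds animals → Commercial Certificate required.
(d) revenue $1,200,000 > $925,000; prepares food on-site; boards or breeds animals → High-Revenue Authorization required.
(e) revenue $1,200,000 ≤ $2,575,000; boards or breeds animals → exempt from General Business License.
(f) revenue $1,200,000 ≥ $1,175,000; is a worker-owned cooperative → Trade Certificate not required.
(g) does not serve alcohol for on-premises consumption → Municipal Registration not required.
(h) revenue $1,200,000 < $2,575,000; does not serve alcohol for on-premises consumption → Municipal License not required.
(i) boards or breeds animals; is a worker-owned cooperative; does not operate coin-operated machines → Compliance Authorization not required.

Commercial Certificate, High-Revenue Authorization, Operating Authorization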